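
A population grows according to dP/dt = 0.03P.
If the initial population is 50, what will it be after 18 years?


The ODE dP/dt = 0.03P has solution P(t) = P(0)e^(0.03t).
Substitute P(0) = 50 and t = 18: P(18) = 50 e^(0.54) ≈ 86.


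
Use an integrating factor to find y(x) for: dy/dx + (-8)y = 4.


P(x) = -8 ⇒ μ = e^(-8x).
(μ y)' = 4e^(-8x) ⇒ μ y = -(1/2)e^(-8x) + C.
Divide by μ: y = -1/2 + Ce^(8x).


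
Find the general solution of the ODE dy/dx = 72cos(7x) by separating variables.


g(y) = 1, so integrate directly: y = ∫ 72cos(7x) dx = (72/7)sin(7x) + C.


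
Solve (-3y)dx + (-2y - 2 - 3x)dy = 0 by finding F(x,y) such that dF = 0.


Check exactness: ∂M/∂y = -3 and ∂N/∂x = -3; equal, so the equation is exact.
Integrate M with respect to x (treating y as constant): ∫M dx = -3xy + h(y).
Differentiate w.r.t. y and set equal to N: the x-dependent terms already match, leaving h'(y) = -2y - 2. Integrate: h(y) = -y^2 - 2y.
So F(x,y) = -y^2 - 2y - 3xy.
General solution: -y^2 - 2y - 3xy = C.


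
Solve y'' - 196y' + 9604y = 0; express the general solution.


Characteristic equation: r² - 196r + 9604 = 0, i.e. (r - 98)² = 0.
Repeated root r = 98; include an x factor for the second linearly independent solution.
General solution: y = (C₁ + C₂x)e^(98x).


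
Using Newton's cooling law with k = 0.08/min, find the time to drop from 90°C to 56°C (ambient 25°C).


From T(t) = T_a + (T₀ - T_a)e^(-kt), set T(t) = 56:
(56 - 25) / (90 - 25) = e^(-0.08t), so t = -ln(0.477)/0.08 ≈ 9.3 minutes.


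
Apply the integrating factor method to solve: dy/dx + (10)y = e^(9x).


P(x) = 10 ⇒ μ = e^(10x).
(μ y)' = e^(19x) ⇒ μ y = e^(19x)/19 + C.
Divide by μ: y = (1/19)e^(9x) + Ce^(-10x).


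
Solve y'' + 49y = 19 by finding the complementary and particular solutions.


Homogeneous part: r² + 49 = 0 ⇒ r = ±7i, so y_h = C₁cos(7x) + C₂sin(7x).
Try constant y_p = A; plug in: 49A = 19 ⇒ A = 19/49.
General solution: y = C₁cos(7x) + C₂sin(7x) + 19/49.


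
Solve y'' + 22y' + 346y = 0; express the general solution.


Characteristic equation: r² + 22r + 346 = 0.
Discriminant is negative; roots r = -11 ± 15i (complex conjugate pair).
General solution uses e^(α x)(C₁ cos(β x) + C₂ sin(β x)): y = e^(-11x)(C₁cos(15x) + C₂sin(15x)).


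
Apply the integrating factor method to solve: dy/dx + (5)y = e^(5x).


P(x) = 5 ⇒ μ = e^(5x).
(μ y)' = e^(10x) ⇒ μ y = (1/10)e^(10x) + C.
Divide by μ: y = (1/10)e^(5x) + Ce^(-5x).


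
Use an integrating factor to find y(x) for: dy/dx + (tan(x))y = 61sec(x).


P(x) = tan(x) ⇒ μ = e^(∫tan(x)dx) = sec(x).
(sec(x) y)' = 61sec²(x) ⇒ sec(x) y = 61tan(x) + C.
Multiply by cos(x): y = 61sin(x) + C·cos(x).


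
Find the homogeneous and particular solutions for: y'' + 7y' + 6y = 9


Characteristic roots of r² + 7r + 6 = 0 are -1, -6.
y_h = C₁e^(-x) + C₂e^(-6x).
Constant forcing; try y_p = A. Then 6A = 9 ⇒ A = 3/2.
General solution: y = C₁e^(-x) + C₂e^(-6x) + 3/2.


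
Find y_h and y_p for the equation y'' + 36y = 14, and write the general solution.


Homogeneous part: r² + 36 = 0 ⇒ r = ±6i, so y_h = C₁cos(6x) + C₂sin(6x).
Try constant y_p = A; plug in: 36A = 14 ⇒ A = 7/18.
General solution: y = C₁cos(6x) + C₂sin(6x) + 7/18.


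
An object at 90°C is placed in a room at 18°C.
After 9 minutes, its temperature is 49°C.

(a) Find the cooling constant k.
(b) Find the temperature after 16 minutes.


Newton's law: T(t) = T_a + (T₀ - T_a)e^(-kt).
(a) Use T(9) = 49: (49 - 18)/(90 - 18) = e^(-k·9), so k = -ln(0.431)/9 ≈ 0.0936.
(b) Apply k to t = 16: T(16) = 18 + (72)e^(-1.498) ≈ 34.1°C.


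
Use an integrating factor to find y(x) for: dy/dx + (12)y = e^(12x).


P(x) = 12 ⇒ μ = e^(12x).
(μ y)' = e^(24x) ⇒ μ y = (1/24)e^(24x) + C.
Divide by μ: y = (1/24)e^(12x) + Ce^(-12x).


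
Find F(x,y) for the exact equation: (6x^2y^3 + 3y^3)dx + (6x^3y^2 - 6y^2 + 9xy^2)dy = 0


Check exactness: ∂M/∂y = 18x^2y^2 + 9y^2 and ∂N/∂x = 18x^2y^2 + 9y^2; equal, so the equation is exact.
Integrate M with respect to x (treating y as constant): ∫M dx = 2x^3y^3 + 3xy^3 + h(y).
Differentiate w.r.t. y and set equal to N: the x-dependent terms already match, leaving h'(y) = -6y^2. Integrate: h(y) = -2y^3.
So F(x,y) = 2x^3y^3 - 2y^3 + 3xy^3.
General solution: 2x^3y^3 - 2y^3 + 3xy^3 = C.


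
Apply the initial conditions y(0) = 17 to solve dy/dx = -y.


General solution of y' = -y is y = Ce^(-x).
Apply y(0) = 17: C = 17.
Particular solution: y = 17e^(-x).


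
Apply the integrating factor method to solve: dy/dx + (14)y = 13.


P(x) = 14, Q(x) = 13; integrating factor μ = e^(14x).
(μ y)' = 13e^(14x) ⇒ μ y = (13/14)e^(14x) + C.
Divide by μ: y = 13/14 + Ce^(-14x).


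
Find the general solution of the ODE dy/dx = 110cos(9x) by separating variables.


g(y) = 1, so integrate directly: y = ∫ 110cos(9x) dx = (110/9)sin(9x) + C.


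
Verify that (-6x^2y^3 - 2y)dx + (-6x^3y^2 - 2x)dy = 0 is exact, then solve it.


Check exactness: ∂M/∂y = -18x^2y^2 - 2 and ∂N/∂x = -18x^2y^2 - 2; equal, so the equation is exact.
Integrate M with respect to x (treating y as constant): ∫M dx = -2x^3y^3 - 2xy + h(y).
Differentiate w.r.t. y and set equal to N: all terms match, so h'(y) = 0 and h is a constant absorbed into C.
General solution: -2x^3y^3 - 2xy = C.


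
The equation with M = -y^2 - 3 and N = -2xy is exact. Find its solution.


Check exactness: ∂M/∂y = -2y and ∂N/∂x = -2y; equal, so the equation is exact.
Integrate M with respect to x (treating y as constant): ∫M dx = -xy^2 - 3x + h(y).
Differentiate w.r.t. y and set equal to N: all terms match, so h'(y) = 0 and h is a constant absorbed into C.
General solution: -xy^2 - 3x = C.


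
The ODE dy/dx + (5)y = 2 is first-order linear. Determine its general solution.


P(x) = 5, Q(x) = 2; integrating factor μ = e^(5x).
(μ y)' = 2e^(5x) ⇒ μ y = (2/5)e^(5x) + C.
Divide by μ: y = 2/5 + Ce^(-5x).


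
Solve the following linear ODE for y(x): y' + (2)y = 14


P(x) = 2, Q(x) = 14; integrating factor μ = e^(2x).
(μ y)' = 14e^(2x) ⇒ μ y = 7e^(2x) + C.
Divide by μ: y = 7 + Ce^(-2x).


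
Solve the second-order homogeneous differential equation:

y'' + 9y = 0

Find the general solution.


Characteristic equation: r² + 9 = 0.
Discriminant is negative; roots r = 0 ± 3i (complex conjugate pair).
General solution uses e^(α x)(C₁ cos(β x) + C₂ sin(β x)): y = C₁cos(3x) + C₂sin(3x).


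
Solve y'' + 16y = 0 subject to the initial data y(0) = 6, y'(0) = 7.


Characteristic roots of r² + 16 = 0 are ±4i, so y = C₁cos(4x) + C₂sin(4x).
Apply y(0) = 6: C₁ = 6. Differentiate and apply y'(0) = 7: 4·C₂ = 7, so C₂ = 7/4.
Particular solution: y = 6cos(4x) + (7/4)sin(4x).


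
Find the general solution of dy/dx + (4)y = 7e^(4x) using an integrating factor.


P(x) = 4 ⇒ μ = e^(4x).
(μ y)' = 7e^(8x) ⇒ μ y = (7/8)e^(8x) + C.
Divide by μ: y = (7/8)e^(4x) + Ce^(-4x).


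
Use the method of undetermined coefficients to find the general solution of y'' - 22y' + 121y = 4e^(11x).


Characteristic polynomial (r - 11)² = 0; repeated root r = 11.
y_h = (C₁ + C₂x)e^(11x). Forcing matches the repeated root (resonance), so try y_p = Ax² e^(11x).
Substitute and solve for A: 2A = 4, so A = 2.
General solution: y = (C₁ + C₂x + 2x²)e^(11x).


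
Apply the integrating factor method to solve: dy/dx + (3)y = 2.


P(x) = 3, Q(x) = 2; integrating factor μ = e^(3x).
(μ y)' = 2e^(3x) ⇒ μ y = (2/3)e^(3x) + C.
Divide by μ: y = 2/3 + Ce^(-3x).


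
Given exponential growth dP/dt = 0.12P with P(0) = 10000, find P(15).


The ODE dP/dt = 0.12P has solution P(t) = P(0)e^(0.12t).
Substitute P(0) = 10000 and t = 15: P(15) = 10000 e^(1.80) ≈ 60496.


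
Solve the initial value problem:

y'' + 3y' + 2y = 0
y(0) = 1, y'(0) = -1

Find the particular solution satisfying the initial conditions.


Characteristic roots of r² + 3r + 2 = 0 are -1, -2.
General solution y = c₁ e^(-x) + c₂ e^(-2x).
Apply y(0) = 1: c₁ + c₂ = 1. Apply y'(0) = -1: -1 c₁ - 2 c₂ = -1.
Solve: c₁ = 1, c₂ = 0.
Particular solution: y = e^(-x) + 0e^(-2x).


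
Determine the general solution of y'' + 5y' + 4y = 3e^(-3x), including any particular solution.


Characteristic roots of r² + 5r + 4 = 0 are -1, -4.
y_h = C₁e^(-x) + C₂e^(-4x).
Forcing exponent -3 is not a characteristic root; try y_p = Ae^(-3x).
Substitute: A·(9 + (5)·-3 + (4)) = A·-2 = 3, so A = -3/2.
General solution: y = C₁e^(-x) + C₂e^(-4x) - (3/2)e^(-3x).


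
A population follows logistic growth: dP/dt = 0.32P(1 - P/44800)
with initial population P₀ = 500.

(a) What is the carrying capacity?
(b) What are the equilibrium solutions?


Logistic ODE dP/dt = 0.32P(1 - P/44800) has equilibria where dP/dt = 0, i.e. P = 0 or P = 44800.
The coefficient (1 - P/K) = 0 when P = K, identifying K = 44800 as the carrying capacity.
(a) K = 44800; (b) equilibria P = 0 and P = 44800.


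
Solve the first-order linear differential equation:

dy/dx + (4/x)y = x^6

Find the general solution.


P(x) = 4/x ⇒ μ = x^4.
(x^4 y)' = x^4·x^6 = x^10.
Integrate: x^4 y = x^11/(11) + C.
Solve for y: y = (1/11)x^7 + C/x^4.


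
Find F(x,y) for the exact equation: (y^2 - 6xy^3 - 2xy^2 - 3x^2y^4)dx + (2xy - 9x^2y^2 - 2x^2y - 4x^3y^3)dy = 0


Check exactness: ∂M/∂y = 2y - 18xy^2 - 4xy - 12x^2y^3 and ∂N/∂x = 2y - 18xy^2 - 4xy - 12x^2y^3; equal, so the equation is exact.
Integrate M with respect to x (treating y as constant): ∫M dx = xy^2 - 3x^2y^3 - x^2y^2 - x^3y^4 + h(y).
Differentiate w.r.t. y and set equal to N: all terms match, so h'(y) = 0 and h is a constant absorbed into C.
General solution: xy^2 - 3x^2y^3 - x^2y^2 - x^3y^4 = C.


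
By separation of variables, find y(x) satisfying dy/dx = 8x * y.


Separate variables: dy/y = 8x dx.
Integrate: ln|y| = 4x^2 + C₀.
Exponentiate: y = Ce^(4x^2).


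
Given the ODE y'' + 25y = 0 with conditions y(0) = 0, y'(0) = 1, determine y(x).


Characteristic roots of r² + 25 = 0 are ±5i, so y = C₁cos(5x) + C₂sin(5x).
Apply y(0) = 0: C₁ = 0. Differentiate and apply y'(0) = 1: 5·C₂ = 1, so C₂ = 1/5.
Particular solution: y = (1/5)sin(5x).


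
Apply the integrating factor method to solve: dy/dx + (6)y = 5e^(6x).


P(x) = 6 ⇒ μ = e^(6x).
(μ y)' = 5e^(12x) ⇒ μ y = (5/12)e^(12x) + C.
Divide by μ: y = (5/12)e^(6x) + Ce^(-6x).


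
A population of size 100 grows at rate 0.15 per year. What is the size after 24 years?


The ODE dP/dt = 0.15P has solution P(t) = P(0)e^(0.15t).
Substitute P(0) = 100 and t = 24: P(24) = 100 e^(3.60) ≈ 3660.


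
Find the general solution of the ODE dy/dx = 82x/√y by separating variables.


Separate: √y dy = 82x dx.
Integrate: (2/3)y^(3/2) = 41x² + C.


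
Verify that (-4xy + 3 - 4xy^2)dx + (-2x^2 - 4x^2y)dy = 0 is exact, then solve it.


Check exactness: ∂M/∂y = -4x - 8xy and ∂N/∂x = -4x - 8xy; equal, so the equation is exact.
Integrate M with respect to x (treating y as constant): ∫M dx = -2x^2y + 3x - 2x^2y^2 + h(y).
Differentiate w.r.t. y and set equal to N: all terms match, so h'(y) = 0 and h is a constant absorbed into C.
General solution: -2x^2y + 3x - 2x^2y^2 = C.


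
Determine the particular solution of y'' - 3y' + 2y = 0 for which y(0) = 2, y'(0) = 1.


Characteristic roots of r² - 3r + 2 = 0 are 2, 1.
General solution y = c₁ e^(2x) + c₂ e^(x).
Apply y(0) = 2: c₁ + c₂ = 2. Apply y'(0) = 1: 2 c₁ + 1 c₂ = 1.
Solve: c₁ = -1, c₂ = 3.
Particular solution: y = -e^(2x) + 3e^(x).


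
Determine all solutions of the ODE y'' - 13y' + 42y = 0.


Characteristic equation: r² - 13r + 42 = 0.
Factor: (r - 6)(r - 7) = 0 ⇒ r = 6, 7 (distinct real).
General solution: y = C₁e^(6x) + C₂e^(7x).


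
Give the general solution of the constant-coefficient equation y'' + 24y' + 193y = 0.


Characteristic equation: r² + 24r + 193 = 0.
Discriminant is negative; roots r = -12 ± 7i (complex conjugate pair).
General solution uses e^(α x)(C₁ cos(β x) + C₂ sin(β x)): y = e^(-12x)(C₁cos(7x) + C₂sin(7x)).


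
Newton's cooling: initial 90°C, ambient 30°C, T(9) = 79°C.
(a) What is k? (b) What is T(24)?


Newton's law: T(t) = T_a + (T₀ - T_a)e^(-kt).
(a) Use T(9) = 79: (79 - 30)/(90 - 30) = e^(-k·9), so k = -ln(0.817)/9 ≈ 0.0225.
(b) Apply k to t = 24: T(24) = 30 + (60)e^(-0.540) ≈ 65.0°C.


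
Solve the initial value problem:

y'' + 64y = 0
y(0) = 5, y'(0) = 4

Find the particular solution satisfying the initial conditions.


Characteristic roots of r² + 64 = 0 are ±8i, so y = C₁cos(8x) + C₂sin(8x).
Apply y(0) = 5: C₁ = 5. Differentiate and apply y'(0) = 4: 8·C₂ = 4, so C₂ = 1/2.
Particular solution: y = 5cos(8x) + (1/2)sin(8x).


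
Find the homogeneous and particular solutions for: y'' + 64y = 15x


Homogeneous: r² + 64 = 0 ⇒ r = ±8i, y_h = C₁cos(8x) + C₂sin(8x).
Polynomial forcing; try y_p = Ax + B. Then y_p'' + 64 y_p = 64(Ax + B) = 15x, so B = 0 and A = 15/64.
General solution: y = C₁cos(8x) + C₂sin(8x) + (15/64)x.


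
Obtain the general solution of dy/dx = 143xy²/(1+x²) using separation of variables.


Separate: dy/y² = 143x/(1+x²) dx.
Integrate LHS: ∫ dy/y² = -1/y.
Integrate RHS via u = 1+x²: (143/2)ln(1+x²) + C.
Result: -1/y = (143/2)ln(1+x²) + C.


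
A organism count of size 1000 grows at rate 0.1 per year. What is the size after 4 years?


The ODE dP/dt = 0.1P has solution P(t) = P(0)e^(0.1t).
Substitute P(0) = 1000 and t = 4: P(4) = 1000 e^(0.40) ≈ 1492.


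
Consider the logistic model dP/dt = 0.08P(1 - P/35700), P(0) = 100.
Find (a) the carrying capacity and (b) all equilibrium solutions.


Logistic ODE dP/dt = 0.08P(1 - P/35700) has equilibria where dP/dt = 0, i.e. P = 0 or P = 35700.
The coefficient (1 - P/K) = 0 when P = K, identifying K = 35700 as the carrying capacity.
(a) K = 35700; (b) equilibria P = 0 and P = 35700.


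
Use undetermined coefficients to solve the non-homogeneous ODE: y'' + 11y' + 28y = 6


Characteristic roots of r² + 11r + 28 = 0 are -7, -4.
y_h = C₁e^(-7x) + C₂e^(-4x).
Constant forcing; try y_p = A. Then 28A = 6 ⇒ A = 3/14.
General solution: y = C₁e^(-7x) + C₂e^(-4x) + 3/14.


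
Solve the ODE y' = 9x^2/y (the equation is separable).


Separate variables: y dy = 9x^2 dx.
Integrate both sides: y²/2 = 3x^3 + C₀.
Multiply by 2: y² = 6x^3 + C.


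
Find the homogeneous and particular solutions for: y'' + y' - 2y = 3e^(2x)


Characteristic roots of r² + r - 2 = 0 are 1, -2.
y_h = C₁e^(x) + C₂e^(-2x).
Forcing exponent 2 is not a characteristic root; try y_p = Ae^(2x).
Substitute: A·(4 + (1)·2 + (-2)) = A·4 = 3, so A = 3/4.
General solution: y = C₁e^(x) + C₂e^(-2x) + (3/4)e^(2x).


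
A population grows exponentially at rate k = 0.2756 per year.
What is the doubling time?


Exponential growth: P(t) = P₀ e^(0.2756t). Set P(t)/P₀ = 2: e^(0.2756t) = 2.
Solve: t = ln(2)/0.2756 ≈ 2.52 years.


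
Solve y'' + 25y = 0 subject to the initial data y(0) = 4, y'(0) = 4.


Characteristic roots of r² + 25 = 0 are ±5i, so y = C₁cos(5x) + C₂sin(5x).
Apply y(0) = 4: C₁ = 4. Differentiate and apply y'(0) = 4: 5·C₂ = 4, so C₂ = 4/5.
Particular solution: y = 4cos(5x) + (4/5)sin(5x).


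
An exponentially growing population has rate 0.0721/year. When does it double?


Exponential growth: P(t) = P₀ e^(0.0721t). Set P(t)/P₀ = 2: e^(0.0721t) = 2.
Solve: t = ln(2)/0.0721 ≈ 9.61 years.


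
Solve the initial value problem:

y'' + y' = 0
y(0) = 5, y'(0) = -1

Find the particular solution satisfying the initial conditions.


Characteristic roots of r² + r = 0 are 0, -1.
General solution y = c₁ + c₂ e^(-x).
Apply y(0) = 5: c₁ + c₂ = 5. Apply y'(0) = -1: 0 c₁ - 1 c₂ = -1.
Solve: c₁ = 4, c₂ = 1.
Particular solution: y = 4 + e^(-x).


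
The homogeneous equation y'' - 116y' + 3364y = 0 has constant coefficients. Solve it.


Characteristic equation: r² - 116r + 3364 = 0, i.e. (r - 58)² = 0.
Repeated root r = 58; include an x factor for the second linearly independent solution.
General solution: y = (C₁ + C₂x)e^(58x).


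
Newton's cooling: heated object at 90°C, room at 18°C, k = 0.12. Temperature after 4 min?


Newton's law: dT/dt = -k(T - T_a) has solution T(t) = T_a + (T₀ - T_a)e^(-kt).
Plug in T_a = 18, T₀ = 90, k = 0.12, t = 4: T(4) = 18 + (72)e^(-0.48) ≈ 62.6°C.


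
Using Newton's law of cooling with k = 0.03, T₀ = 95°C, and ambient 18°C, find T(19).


Newton's law: dT/dt = -k(T - T_a) has solution T(t) = T_a + (T₀ - T_a)e^(-kt).
Plug in T_a = 18, T₀ = 95, k = 0.03, t = 19: T(19) = 18 + (77)e^(-0.57) ≈ 61.5°C.


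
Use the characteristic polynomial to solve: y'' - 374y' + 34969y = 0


Characteristic equation: r² - 374r + 34969 = 0, i.e. (r - 187)² = 0.
Repeated root r = 187; include an x factor for the second linearly independent solution.
General solution: y = (C₁ + C₂x)e^(187x).


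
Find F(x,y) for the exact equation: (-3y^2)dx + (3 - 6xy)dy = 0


Check exactness: ∂M/∂y = -6y and ∂N/∂x = -6y; equal, so the equation is exact.
Integrate M with respect to x (treating y as constant): ∫M dx = -3xy^2 + h(y).
Differentiate w.r.t. y and set equal to N: the x-dependent terms already match, leaving h'(y) = 3. Integrate: h(y) = 3y.
So F(x,y) = 3y - 3xy^2.
General solution: 3y - 3xy^2 = C.


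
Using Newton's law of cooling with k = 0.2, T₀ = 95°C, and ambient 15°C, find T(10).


Newton's law: dT/dt = -k(T - T_a) has solution T(t) = T_a + (T₀ - T_a)e^(-kt).
Plug in T_a = 15, T₀ = 95, k = 0.2, t = 10: T(10) = 15 + (80)e^(-2.00) ≈ 25.8°C.


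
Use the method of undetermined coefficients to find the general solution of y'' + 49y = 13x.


Homogeneous: r² + 49 = 0 ⇒ r = ±7i, y_h = C₁cos(7x) + C₂sin(7x).
Polynomial forcing; try y_p = Ax + B. Then y_p'' + 49 y_p = 49(Ax + B) = 13x, so B = 0 and A = 13/49.
General solution: y = C₁cos(7x) + C₂sin(7x) + (13/49)x.


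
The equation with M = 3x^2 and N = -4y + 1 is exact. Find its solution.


Check exactness: ∂M/∂y = 0 and ∂N/∂x = 0; equal, so the equation is exact.
Integrate M with respect to x (treating y as constant): ∫M dx = x^3 + h(y).
Differentiate w.r.t. y and set equal to N: the x-dependent terms already match, leaving h'(y) = -4y + 1. Integrate: h(y) = -2y^2 + y.
So F(x,y) = -2y^2 + y + x^3.
General solution: -2y^2 + y + x^3 = C.


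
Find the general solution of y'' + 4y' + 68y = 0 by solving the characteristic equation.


Characteristic equation: r² + 4r + 68 = 0.
Discriminant is negative; roots r = -2 ± 8i (complex conjugate pair).
General solution uses e^(α x)(C₁ cos(β x) + C₂ sin(β x)): y = e^(-2x)(C₁cos(8x) + C₂sin(8x)).


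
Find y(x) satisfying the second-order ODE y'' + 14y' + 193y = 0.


Characteristic equation: r² + 14r + 193 = 0.
Discriminant is negative; roots r = -7 ± 12i (complex conjugate pair).
General solution uses e^(α x)(C₁ cos(β x) + C₂ sin(β x)): y = e^(-7x)(C₁cos(12x) + C₂sin(12x)).


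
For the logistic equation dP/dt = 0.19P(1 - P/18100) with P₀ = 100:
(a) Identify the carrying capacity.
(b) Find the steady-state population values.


Logistic ODE dP/dt = 0.19P(1 - P/18100) has equilibria where dP/dt = 0, i.e. P = 0 or P = 18100.
The coefficient (1 - P/K) = 0 when P = K, identifying K = 18100 as the carrying capacity.
(a) K = 18100; (b) equilibria P = 0 and P = 18100.


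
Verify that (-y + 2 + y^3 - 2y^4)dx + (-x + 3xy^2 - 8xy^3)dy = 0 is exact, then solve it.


Check exactness: ∂M/∂y = -1 + 3y^2 - 8y^3 and ∂N/∂x = -1 + 3y^2 - 8y^3; equal, so the equation is exact.
Integrate M with respect to x (treating y as constant): ∫M dx = -xy + 2x + xy^3 - 2xy^4 + h(y).
Differentiate w.r.t. y and set equal to N: all terms match, so h'(y) = 0 and h is a constant absorbed into C.
General solution: -xy + 2x + xy^3 - 2xy^4 = C.


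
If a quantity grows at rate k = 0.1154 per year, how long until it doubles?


Exponential growth: P(t) = P₀ e^(0.1154t). Set P(t)/P₀ = 2: e^(0.1154t) = 2.
Solve: t = ln(2)/0.1154 ≈ 6.01 years.


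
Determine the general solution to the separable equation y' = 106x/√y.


Separate: √y dy = 106x dx.
Integrate: (2/3)y^(3/2) = 53x² + C.


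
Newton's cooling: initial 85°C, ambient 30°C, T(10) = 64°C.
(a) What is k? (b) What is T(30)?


Newton's law: T(t) = T_a + (T₀ - T_a)e^(-kt).
(a) Use T(10) = 64: (64 - 30)/(85 - 30) = e^(-k·10), so k = -ln(0.618)/10 ≈ 0.0481.
(b) Apply k to t = 30: T(30) = 30 + (55)e^(-1.443) ≈ 43.0°C.


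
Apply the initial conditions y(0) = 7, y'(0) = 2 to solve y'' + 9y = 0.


Characteristic roots of r² + 9 = 0 are ±3i, so y = C₁cos(3x) + C₂sin(3x).
Apply y(0) = 7: C₁ = 7. Differentiate and apply y'(0) = 2: 3·C₂ = 2, so C₂ = 2/3.
Particular solution: y = 7cos(3x) + (2/3)sin(3x).


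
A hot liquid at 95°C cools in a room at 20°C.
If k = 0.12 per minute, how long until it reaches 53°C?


From T(t) = T_a + (T₀ - T_a)e^(-kt), set T(t) = 53:
(53 - 20) / (95 - 20) = e^(-0.12t), so t = -ln(0.440)/0.12 ≈ 6.8 minutes.


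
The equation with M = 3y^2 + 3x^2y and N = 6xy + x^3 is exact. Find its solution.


Check exactness: ∂M/∂y = 6y + 3x^2 and ∂N/∂x = 6y + 3x^2; equal, so the equation is exact.
Integrate M with respect to x (treating y as constant): ∫M dx = 3xy^2 + x^3y + h(y).
Differentiate w.r.t. y and set equal to N: all terms match, so h'(y) = 0 and h is a constant absorbed into C.
General solution: 3xy^2 + x^3y = C.


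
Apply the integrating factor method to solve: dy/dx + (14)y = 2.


P(x) = 14, Q(x) = 2; integrating factor μ = e^(14x).
(μ y)' = 2e^(14x) ⇒ μ y = (1/7)e^(14x) + C.
Divide by μ: y = 1/7 + Ce^(-14x).


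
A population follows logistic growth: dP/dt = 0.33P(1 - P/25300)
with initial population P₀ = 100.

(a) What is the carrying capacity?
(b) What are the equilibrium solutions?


Logistic ODE dP/dt = 0.33P(1 - P/25300) has equilibria where dP/dt = 0, i.e. P = 0 or P = 25300.
The coefficient (1 - P/K) = 0 when P = K, identifying K = 25300 as the carrying capacity.
(a) K = 25300; (b) equilibria P = 0 and P = 25300.


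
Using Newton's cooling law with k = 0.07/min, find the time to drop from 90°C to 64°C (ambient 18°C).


From T(t) = T_a + (T₀ - T_a)e^(-kt), set T(t) = 64:
(64 - 18) / (90 - 18) = e^(-0.07t), so t = -ln(0.639)/0.07 ≈ 6.4 minutes.


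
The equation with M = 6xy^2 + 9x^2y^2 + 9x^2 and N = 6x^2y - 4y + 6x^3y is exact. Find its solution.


Check exactness: ∂M/∂y = 12xy + 18x^2y and ∂N/∂x = 12xy + 18x^2y; equal, so the equation is exact.
Integrate M with respect to x (treating y as constant): ∫M dx = 3x^2y^2 + 3x^3y^2 + 3x^3 + h(y).
Differentiate w.r.t. y and set equal to N: the x-dependent terms already match, leaving h'(y) = -4y. Integrate: h(y) = -2y^2.
So F(x,y) = 3x^2y^2 - 2y^2 + 3x^3y^2 + 3x^3.
General solution: 3x^2y^2 - 2y^2 + 3x^3y^2 + 3x^3 = C.


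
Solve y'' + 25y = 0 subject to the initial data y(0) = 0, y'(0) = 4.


Characteristic roots of r² + 25 = 0 are ±5i, so y = C₁cos(5x) + C₂sin(5x).
Apply y(0) = 0: C₁ = 0. Differentiate and apply y'(0) = 4: 5·C₂ = 4, so C₂ = 4/5.
Particular solution: y = (4/5)sin(5x).


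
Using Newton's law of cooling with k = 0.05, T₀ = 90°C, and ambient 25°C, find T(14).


Newton's law: dT/dt = -k(T - T_a) has solution T(t) = T_a + (T₀ - T_a)e^(-kt).
Plug in T_a = 25, T₀ = 90, k = 0.05, t = 14: T(14) = 25 + (65)e^(-0.70) ≈ 57.3°C.


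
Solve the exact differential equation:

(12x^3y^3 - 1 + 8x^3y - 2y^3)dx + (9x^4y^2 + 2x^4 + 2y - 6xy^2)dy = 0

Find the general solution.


Check exactness: ∂M/∂y = 36x^3y^2 + 8x^3 - 6y^2 and ∂N/∂x = 36x^3y^2 + 8x^3 - 6y^2; equal, so the equation is exact.
Integrate M with respect to x (treating y as constant): ∫M dx = 3x^4y^3 - x + 2x^4y - 2xy^3 + h(y).
Differentiate w.r.t. y and set equal to N: the x-dependent terms already match, leaving h'(y) = 2y. Integrate: h(y) = y^2.
So F(x,y) = 3x^4y^3 - x + 2x^4y + y^2 - 2xy^3.
General solution: 3x^4y^3 - x + 2x^4y + y^2 - 2xy^3 = C.


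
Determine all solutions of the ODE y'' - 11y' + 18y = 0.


Characteristic equation: r² - 11r + 18 = 0.
Factor: (r - 9)(r - 2) = 0 ⇒ r = 9, 2 (distinct real).
General solution: y = C₁e^(9x) + C₂e^(2x).


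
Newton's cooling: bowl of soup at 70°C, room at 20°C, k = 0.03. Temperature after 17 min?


Newton's law: dT/dt = -k(T - T_a) has solution T(t) = T_a + (T₀ - T_a)e^(-kt).
Plug in T_a = 20, T₀ = 70, k = 0.03, t = 17: T(17) = 20 + (50)e^(-0.51) ≈ 50.0°C.


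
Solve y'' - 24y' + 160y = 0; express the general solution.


Characteristic equation: r² - 24r + 160 = 0.
Discriminant is negative; roots r = 12 ± 4i (complex conjugate pair).
General solution uses e^(α x)(C₁ cos(β x) + C₂ sin(β x)): y = e^(12x)(C₁cos(4x) + C₂sin(4x)).


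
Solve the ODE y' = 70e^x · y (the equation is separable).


Separate variables: dy/y = 70e^x dx.
Integrate: ln|y| = 70e^x + C₀.
Exponentiate: y = Ce^(70e^x).


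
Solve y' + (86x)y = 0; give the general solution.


P(x) = 86x ⇒ μ = e^(43x²).
Q(x) = 0 so μ y is constant: y = Ce^(-43x²).


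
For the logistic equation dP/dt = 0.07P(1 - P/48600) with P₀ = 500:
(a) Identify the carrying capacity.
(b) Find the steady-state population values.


Logistic ODE dP/dt = 0.07P(1 - P/48600) has equilibria where dP/dt = 0, i.e. P = 0 or P = 48600.
The coefficient (1 - P/K) = 0 when P = K, identifying K = 48600 as the carrying capacity.
(a) K = 48600; (b) equilibria P = 0 and P = 48600.


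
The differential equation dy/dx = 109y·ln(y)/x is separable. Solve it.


Separate: dy/[y ln(y)] = 109 dx/x.
Substitute u = ln(y): du/u = 109 dx/x.
Integrate: ln|ln(y)| = 109ln|x| + C₀, hence ln(y) = C·x^109.


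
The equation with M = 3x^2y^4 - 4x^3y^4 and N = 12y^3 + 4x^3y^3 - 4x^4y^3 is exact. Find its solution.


Check exactness: ∂M/∂y = 12x^2y^3 - 16x^3y^3 and ∂N/∂x = 12x^2y^3 - 16x^3y^3; equal, so the equation is exact.
Integrate M with respect to x (treating y as constant): ∫M dx = x^3y^4 - x^4y^4 + h(y).
Differentiate w.r.t. y and set equal to N: the x-dependent terms already match, leaving h'(y) = 12y^3. Integrate: h(y) = 3y^4.
So F(x,y) = 3y^4 + x^3y^4 - x^4y^4.
General solution: 3y^4 + x^3y^4 - x^4y^4 = C.


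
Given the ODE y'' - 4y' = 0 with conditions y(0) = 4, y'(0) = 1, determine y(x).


Characteristic roots of r² - 4r = 0 are 0, 4.
General solution y = c₁ + c₂ e^(4x).
Apply y(0) = 4: c₁ + c₂ = 4. Apply y'(0) = 1: 0 c₁ + 4 c₂ = 1.
Solve: c₁ = 15/4, c₂ = 1/4.
Particular solution: y = 15/4 + (1/4)e^(4x).


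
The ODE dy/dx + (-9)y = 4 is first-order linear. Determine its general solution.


P(x) = -9 ⇒ μ = e^(-9x).
(μ y)' = 4e^(-9x) ⇒ μ y = -(4/9)e^(-9x) + C.
Divide by μ: y = -4/9 + Ce^(9x).


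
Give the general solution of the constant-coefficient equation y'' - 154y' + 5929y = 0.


Characteristic equation: r² - 154r + 5929 = 0, i.e. (r - 77)² = 0.
Repeated root r = 77; include an x factor for the second linearly independent solution.
General solution: y = (C₁ + C₂x)e^(77x).


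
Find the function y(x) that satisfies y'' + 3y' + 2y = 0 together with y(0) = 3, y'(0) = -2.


Characteristic roots of r² + 3r + 2 = 0 are -1, -2.
General solution y = c₁ e^(-x) + c₂ e^(-2x).
Apply y(0) = 3: c₁ + c₂ = 3. Apply y'(0) = -2: -1 c₁ - 2 c₂ = -2.
Solve: c₁ = 4, c₂ = -1.
Particular solution: y = 4e^(-x) - e^(-2x).


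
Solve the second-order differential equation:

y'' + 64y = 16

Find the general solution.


Homogeneous part: r² + 64 = 0 ⇒ r = ±8i, so y_h = C₁cos(8x) + C₂sin(8x).
Try constant y_p = A; plug in: 64A = 16 ⇒ A = 1/4.
General solution: y = C₁cos(8x) + C₂sin(8x) + 1/4.


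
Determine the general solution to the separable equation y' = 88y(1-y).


Separate: dy/[y(1-y)] = 88 dx.
Partial fractions: 1/[y(1-y)] = 1/y + 1/(1-y).
Integrate: ln|y/(1-y)| = 88x + C₀.
Solve for y: y = 1/(1 + Ce^(-88x)).


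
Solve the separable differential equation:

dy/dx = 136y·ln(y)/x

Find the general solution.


Separate: dy/[y ln(y)] = 136 dx/x.
Substitute u = ln(y): du/u = 136 dx/x.
Integrate: ln|ln(y)| = 136ln|x| + C₀, hence ln(y) = C·x^136.


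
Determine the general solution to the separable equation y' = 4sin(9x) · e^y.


Separate: e^(-y) dy = 4sin(9x) dx.
Integrate: -e^(-y) = -(4/9)cos(9x) + C₀.
Rearrange: e^(-y) = (4/9)cos(9x) + C.


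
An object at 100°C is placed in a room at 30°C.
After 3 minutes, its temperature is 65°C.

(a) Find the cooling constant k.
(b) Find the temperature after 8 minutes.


Newton's law: T(t) = T_a + (T₀ - T_a)e^(-kt).
(a) Use T(3) = 65: (65 - 30)/(100 - 30) = e^(-k·3), so k = -ln(0.500)/3 ≈ 0.2310.
(b) Apply k to t = 8: T(8) = 30 + (70)e^(-1.848) ≈ 41.0°C.


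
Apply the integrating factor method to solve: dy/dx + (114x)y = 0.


P(x) = 114x ⇒ μ = e^(57x²).
Q(x) = 0 so μ y is constant: y = Ce^(-57x²).


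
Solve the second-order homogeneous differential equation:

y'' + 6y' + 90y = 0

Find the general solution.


Characteristic equation: r² + 6r + 90 = 0.
Discriminant is negative; roots r = -3 ± 9i (complex conjugate pair).
General solution uses e^(α x)(C₁ cos(β x) + C₂ sin(β x)): y = e^(-3x)(C₁cos(9x) + C₂sin(9x)).


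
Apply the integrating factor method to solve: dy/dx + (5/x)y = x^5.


P(x) = 5/x ⇒ μ = x^5.
(x^5 y)' = x^10 ⇒ x^5 y = x^11/(11) + C.
Solve for y: y = (1/11)x^6 + C/x^5.


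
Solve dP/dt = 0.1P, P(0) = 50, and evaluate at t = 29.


The ODE dP/dt = 0.1P has solution P(t) = P(0)e^(0.1t).
Substitute P(0) = 50 and t = 29: P(29) = 50 e^(2.90) ≈ 909.


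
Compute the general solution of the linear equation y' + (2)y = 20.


P(x) = 2, Q(x) = 20; integrating factor μ = e^(2x).
(μ y)' = 20e^(2x) ⇒ μ y = 10e^(2x) + C.
Divide by μ: y = 10 + Ce^(-2x).


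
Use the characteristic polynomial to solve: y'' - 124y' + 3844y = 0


Characteristic equation: r² - 124r + 3844 = 0, i.e. (r - 62)² = 0.
Repeated root r = 62; include an x factor for the second linearly independent solution.
General solution: y = (C₁ + C₂x)e^(62x).


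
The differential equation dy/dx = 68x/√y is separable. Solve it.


Separate: √y dy = 68x dx.
Integrate: (2/3)y^(3/2) = 34x² + C.


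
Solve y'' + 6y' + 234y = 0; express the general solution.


Characteristic equation: r² + 6r + 234 = 0.
Discriminant is negative; roots r = -3 ± 15i (complex conjugate pair).
General solution uses e^(α x)(C₁ cos(β x) + C₂ sin(β x)): y = e^(-3x)(C₁cos(15x) + C₂sin(15x)).


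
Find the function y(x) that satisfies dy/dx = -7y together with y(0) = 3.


General solution of y' = -7y is y = Ce^(-7x).
Apply y(0) = 3: C = 3.
Particular solution: y = 3e^(-7x).


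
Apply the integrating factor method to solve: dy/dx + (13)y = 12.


P(x) = 13, Q(x) = 12; integrating factor μ = e^(13x).
(μ y)' = 12e^(13x) ⇒ μ y = (12/13)e^(13x) + C.
Divide by μ: y = 12/13 + Ce^(-13x).


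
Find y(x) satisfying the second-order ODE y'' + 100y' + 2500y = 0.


Characteristic equation: r² + 100r + 2500 = 0, i.e. (r + 50)² = 0.
Repeated root r = -50; include an x factor for the second linearly independent solution.
General solution: y = (C₁ + C₂x)e^(-50x).


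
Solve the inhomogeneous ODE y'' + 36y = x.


Homogeneous: r² + 36 = 0 ⇒ r = ±6i, y_h = C₁cos(6x) + C₂sin(6x).
Polynomial forcing; try y_p = Ax + B. Then y_p'' + 36 y_p = 36(Ax + B) = x, so B = 0 and A = 1/36.
General solution: y = C₁cos(6x) + C₂sin(6x) + (1/36)x.


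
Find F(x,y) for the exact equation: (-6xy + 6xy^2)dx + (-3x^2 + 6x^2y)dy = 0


Check exactness: ∂M/∂y = -6x + 12xy and ∂N/∂x = -6x + 12xy; equal, so the equation is exact.
Integrate M with respect to x (treating y as constant): ∫M dx = -3x^2y + 3x^2y^2 + h(y).
Differentiate w.r.t. y and set equal to N: all terms match, so h'(y) = 0 and h is a constant absorbed into C.
General solution: -3x^2y + 3x^2y^2 = C.


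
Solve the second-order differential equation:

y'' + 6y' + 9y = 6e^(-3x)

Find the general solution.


Characteristic polynomial (r + 3)² = 0; repeated root r = -3.
y_h = (C₁ + C₂x)e^(-3x). Forcing matches the repeated root (resonance), so try y_p = Ax² e^(-3x).
Substitute and solve for A: 2A = 6, so A = 3.
General solution: y = (C₁ + C₂x + 3x²)e^(-3x).


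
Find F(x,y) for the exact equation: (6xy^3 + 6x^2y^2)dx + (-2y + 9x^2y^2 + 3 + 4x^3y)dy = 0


Check exactness: ∂M/∂y = 18xy^2 + 12x^2y and ∂N/∂x = 18xy^2 + 12x^2y; equal, so the equation is exact.
Integrate M with respect to x (treating y as constant): ∫M dx = 3x^2y^3 + 2x^3y^2 + h(y).
Differentiate w.r.t. y and set equal to N: the x-dependent terms already match, leaving h'(y) = -2y + 3. Integrate: h(y) = -y^2 + 3y.
So F(x,y) = -y^2 + 3x^2y^3 + 3y + 2x^3y^2.
General solution: -y^2 + 3x^2y^3 + 3y + 2x^3y^2 = C.


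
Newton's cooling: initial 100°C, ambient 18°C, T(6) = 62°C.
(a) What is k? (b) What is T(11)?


Newton's law: T(t) = T_a + (T₀ - T_a)e^(-kt).
(a) Use T(6) = 62: (62 - 18)/(100 - 18) = e^(-k·6), so k = -ln(0.537)/6 ≈ 0.1038.
(b) Apply k to t = 11: T(11) = 18 + (82)e^(-1.141) ≈ 44.2°C.


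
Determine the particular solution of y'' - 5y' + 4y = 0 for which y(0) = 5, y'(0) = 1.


Characteristic roots of r² - 5r + 4 = 0 are 4, 1.
General solution y = c₁ e^(4x) + c₂ e^(x).
Apply y(0) = 5: c₁ + c₂ = 5. Apply y'(0) = 1: 4 c₁ + 1 c₂ = 1.
Solve: c₁ = -4/3, c₂ = 19/3.
Particular solution: y = -(4/3)e^(4x) + (19/3)e^(x).


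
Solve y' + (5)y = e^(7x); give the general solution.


P(x) = 5 ⇒ μ = e^(5x).
(μ y)' = e^(12x) ⇒ μ y = e^(12x)/12 + C.
Divide by μ: y = (1/12)e^(7x) + Ce^(-5x).


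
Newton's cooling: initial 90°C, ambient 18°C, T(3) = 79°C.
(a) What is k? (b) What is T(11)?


Newton's law: T(t) = T_a + (T₀ - T_a)e^(-kt).
(a) Use T(3) = 79: (79 - 18)/(90 - 18) = e^(-k·3), so k = -ln(0.847)/3 ≈ 0.0553.
(b) Apply k to t = 11: T(11) = 18 + (72)e^(-0.608) ≈ 57.2°C.


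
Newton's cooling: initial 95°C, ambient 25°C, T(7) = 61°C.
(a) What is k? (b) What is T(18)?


Newton's law: T(t) = T_a + (T₀ - T_a)e^(-kt).
(a) Use T(7) = 61: (61 - 25)/(95 - 25) = e^(-k·7), so k = -ln(0.514)/7 ≈ 0.0950.
(b) Apply k to t = 18: T(18) = 25 + (70)e^(-1.710) ≈ 37.7°C.


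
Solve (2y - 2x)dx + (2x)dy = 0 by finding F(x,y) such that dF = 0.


Check exactness: ∂M/∂y = 2 and ∂N/∂x = 2; equal, so the equation is exact.
Integrate M with respect to x (treating y as constant): ∫M dx = 2xy - x^2 + h(y).
Differentiate w.r.t. y and set equal to N: all terms match, so h'(y) = 0 and h is a constant absorbed into C.
General solution: 2xy - x^2 = C.


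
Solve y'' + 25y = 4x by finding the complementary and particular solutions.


Homogeneous: r² + 25 = 0 ⇒ r = ±5i, y_h = C₁cos(5x) + C₂sin(5x).
Polynomial forcing; try y_p = Ax + B. Then y_p'' + 25 y_p = 25(Ax + B) = 4x, so B = 0 and A = 4/25.
General solution: y = C₁cos(5x) + C₂sin(5x) + (4/25)x.


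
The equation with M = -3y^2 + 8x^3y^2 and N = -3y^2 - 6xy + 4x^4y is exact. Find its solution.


Check exactness: ∂M/∂y = -6y + 16x^3y and ∂N/∂x = -6y + 16x^3y; equal, so the equation is exact.
Integrate M with respect to x (treating y as constant): ∫M dx = -3xy^2 + 2x^4y^2 + h(y).
Differentiate w.r.t. y and set equal to N: the x-dependent terms already match, leaving h'(y) = -3y^2. Integrate: h(y) = -y^3.
So F(x,y) = -y^3 - 3xy^2 + 2x^4y^2.
General solution: -y^3 - 3xy^2 + 2x^4y^2 = C.


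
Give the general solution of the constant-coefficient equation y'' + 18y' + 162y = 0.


Characteristic equation: r² + 18r + 162 = 0.
Discriminant is negative; roots r = -9 ± 9i (complex conjugate pair).
General solution uses e^(α x)(C₁ cos(β x) + C₂ sin(β x)): y = e^(-9x)(C₁cos(9x) + C₂sin(9x)).


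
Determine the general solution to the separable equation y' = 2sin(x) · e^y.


Separate: e^(-y) dy = 2sin(x) dx.
Integrate: -e^(-y) = -2cos(x) + C₀.
Rearrange: e^(-y) = 2cos(x) + C.


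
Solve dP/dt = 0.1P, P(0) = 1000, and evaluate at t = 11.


The ODE dP/dt = 0.1P has solution P(t) = P(0)e^(0.1t).
Substitute P(0) = 1000 and t = 11: P(11) = 1000 e^(1.10) ≈ 3004.


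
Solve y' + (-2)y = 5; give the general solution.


P(x) = -2 ⇒ μ = e^(-2x).
(μ y)' = 5e^(-2x) ⇒ μ y = -(5/2)e^(-2x) + C.
Divide by μ: y = -5/2 + Ce^(2x).


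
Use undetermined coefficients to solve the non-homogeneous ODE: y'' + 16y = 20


Homogeneous part: r² + 16 = 0 ⇒ r = ±4i, so y_h = C₁cos(4x) + C₂sin(4x).
Try constant y_p = A; plug in: 16A = 20 ⇒ A = 5/4.
General solution: y = C₁cos(4x) + C₂sin(4x) + 5/4.


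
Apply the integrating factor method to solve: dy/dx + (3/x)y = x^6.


P(x) = 3/x ⇒ μ = x^3.
(x^3 y)' = x^9 ⇒ x^3 y = x^10/(10) + C.
Solve for y: y = (1/10)x^7 + C/x^3.


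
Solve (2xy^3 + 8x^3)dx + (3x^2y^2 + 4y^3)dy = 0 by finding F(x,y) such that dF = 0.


Check exactness: ∂M/∂y = 6xy^2 and ∂N/∂x = 6xy^2; equal, so the equation is exact.
Integrate M with respect to x (treating y as constant): ∫M dx = x^2y^3 + 2x^4 + h(y).
Differentiate w.r.t. y and set equal to N: the x-dependent terms already match, leaving h'(y) = 4y^3. Integrate: h(y) = y^4.
So F(x,y) = x^2y^3 + 2x^4 + y^4.
General solution: x^2y^3 + 2x^4 + y^4 = C.


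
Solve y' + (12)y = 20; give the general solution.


P(x) = 12, Q(x) = 20; integrating factor μ = e^(12x).
(μ y)' = 20e^(12x) ⇒ μ y = (5/3)e^(12x) + C.
Divide by μ: y = 5/3 + Ce^(-12x).


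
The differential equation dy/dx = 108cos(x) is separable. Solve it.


g(y) = 1, so integrate directly: y = ∫ 108cos(x) dx = 108sin(x) + C.


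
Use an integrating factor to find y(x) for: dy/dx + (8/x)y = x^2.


P(x) = 8/x ⇒ μ = x^8.
(x^8 y)' = x^8·x^2 = x^10.
Integrate: x^8 y = x^11/(11) + C.
Solve for y: y = (1/11)x^3 + C/x^8.


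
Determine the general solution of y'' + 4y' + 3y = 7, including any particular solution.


Characteristic roots of r² + 4r + 3 = 0 are -1, -3.
y_h = C₁e^(-x) + C₂e^(-3x).
Constant forcing; try y_p = A. Then 3A = 7 ⇒ A = 7/3.
General solution: y = C₁e^(-x) + C₂e^(-3x) + 7/3.


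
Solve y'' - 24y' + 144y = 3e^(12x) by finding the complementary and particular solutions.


Characteristic polynomial (r - 12)² = 0; repeated root r = 12.
y_h = (C₁ + C₂x)e^(12x). Forcing matches the repeated root (resonance), so try y_p = Ax² e^(12x).
Substitute and solve for A: 2A = 3, so A = 3/2.
General solution: y = (C₁ + C₂x + (3/2)x²)e^(12x).


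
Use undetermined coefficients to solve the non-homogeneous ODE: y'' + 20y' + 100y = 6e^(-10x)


Characteristic polynomial (r + 10)² = 0; repeated root r = -10.
y_h = (C₁ + C₂x)e^(-10x). Forcing matches the repeated root (resonance), so try y_p = Ax² e^(-10x).
Substitute and solve for A: 2A = 6, so A = 3.
General solution: y = (C₁ + C₂x + 3x²)e^(-10x).


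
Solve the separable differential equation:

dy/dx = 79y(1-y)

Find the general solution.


Separate: dy/[y(1-y)] = 79 dx.
Partial fractions: 1/[y(1-y)] = 1/y + 1/(1-y).
Integrate: ln|y/(1-y)| = 79x + C₀.
Solve for y: y = 1/(1 + Ce^(-79x)).


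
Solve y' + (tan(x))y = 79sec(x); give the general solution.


P(x) = tan(x) ⇒ μ = e^(∫tan(x)dx) = sec(x).
(sec(x) y)' = 79sec²(x) ⇒ sec(x) y = 79tan(x) + C.
Multiply by cos(x): y = 79sin(x) + C·cos(x).


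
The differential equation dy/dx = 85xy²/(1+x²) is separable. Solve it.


Separate: dy/y² = 85x/(1+x²) dx.
Integrate LHS: ∫ dy/y² = -1/y.
Integrate RHS via u = 1+x²: (85/2)ln(1+x²) + C.
Result: -1/y = (85/2)ln(1+x²) + C.
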